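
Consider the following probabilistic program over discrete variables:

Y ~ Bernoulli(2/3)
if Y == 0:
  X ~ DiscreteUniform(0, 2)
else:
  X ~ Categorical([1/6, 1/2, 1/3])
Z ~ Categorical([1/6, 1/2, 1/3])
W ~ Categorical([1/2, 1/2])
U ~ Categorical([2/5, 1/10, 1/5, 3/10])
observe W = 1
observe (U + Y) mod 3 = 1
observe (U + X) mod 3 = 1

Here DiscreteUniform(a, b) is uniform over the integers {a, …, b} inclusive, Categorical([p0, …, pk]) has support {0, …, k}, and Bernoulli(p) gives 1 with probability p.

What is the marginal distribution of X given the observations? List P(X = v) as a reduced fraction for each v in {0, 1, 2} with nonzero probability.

Enumerate traces; 9 have nonzero weight after conditioning:
  (Y=0, X=0, Z=0, W=1, U=1) weight 1/1080
  (Y=0, X=0, Z=1, W=1, U=1) weight 1/360
  (Y=0, X=0, Z=2, W=1, U=1) weight 1/540
  (Y=1, X=1, Z=0, W=1, U=0) weight 1/90
  (Y=1, X=1, Z=0, W=1, U=3) weight 1/120
  (Y=1, X=1, Z=1, W=1, U=0) weight 1/30
  (Y=1, X=1, Z=1, W=1, U=3) weight 1/40
  (Y=1, X=1, Z=2, W=1, U=0) weight 1/45
  … 1 more
Group by X:
  weight(X=0) = 1/180
  weight(X=1) = 7/60
Total weight = 1/180 + 7/60 = 11/90
P(X=0 | obs) = 1/180 / 11/90 = 1/22
P(X=1 | obs) = 7/60 / 11/90 = 21/22

P(X=0) = 1/22, P(X=1) = 21/22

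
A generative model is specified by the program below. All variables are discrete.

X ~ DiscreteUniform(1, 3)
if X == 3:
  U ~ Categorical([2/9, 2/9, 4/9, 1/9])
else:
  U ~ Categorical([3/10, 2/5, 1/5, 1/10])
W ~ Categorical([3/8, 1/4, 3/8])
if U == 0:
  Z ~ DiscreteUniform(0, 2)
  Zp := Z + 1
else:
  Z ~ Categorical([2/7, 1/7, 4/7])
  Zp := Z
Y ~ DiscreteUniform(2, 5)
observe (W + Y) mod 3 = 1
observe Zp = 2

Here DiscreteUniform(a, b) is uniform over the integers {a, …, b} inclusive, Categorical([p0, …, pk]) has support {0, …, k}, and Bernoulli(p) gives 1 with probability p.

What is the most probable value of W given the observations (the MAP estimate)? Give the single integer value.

argmax_v P(W = v | obs) = 2

Enumerate traces; 48 have nonzero weight after conditioning:
  (X=1, U=0, W=0, Z=1, Y=4) weight 1/320
  (X=1, U=0, W=1, Z=1, Y=3) weight 1/480
  (X=1, U=0, W=2, Z=1, Y=2) weight 1/320
  (X=1, U=0, W=2, Z=1, Y=5) weight 1/320
  (X=1, U=1, W=0, Z=2, Y=4) weight 1/140
  (X=1, U=1, W=1, Z=2, Y=3) weight 1/210
  (X=1, U=1, W=2, Z=2, Y=2) weight 1/140
  (X=1, U=1, W=2, Z=2, Y=5) weight 1/140
  … 40 more
Group by W:
  weight(W=0) = 41/864
  weight(W=1) = 41/1296
  weight(W=2) = 41/432
Total weight = 41/864 + 41/1296 + 41/432 = 451/2592
P(W=0 | obs) = 41/864 / 451/2592 = 3/11
P(W=1 | obs) = 41/1296 / 451/2592 = 2/11
P(W=2 | obs) = 41/432 / 451/2592 = 6/11
argmax = 2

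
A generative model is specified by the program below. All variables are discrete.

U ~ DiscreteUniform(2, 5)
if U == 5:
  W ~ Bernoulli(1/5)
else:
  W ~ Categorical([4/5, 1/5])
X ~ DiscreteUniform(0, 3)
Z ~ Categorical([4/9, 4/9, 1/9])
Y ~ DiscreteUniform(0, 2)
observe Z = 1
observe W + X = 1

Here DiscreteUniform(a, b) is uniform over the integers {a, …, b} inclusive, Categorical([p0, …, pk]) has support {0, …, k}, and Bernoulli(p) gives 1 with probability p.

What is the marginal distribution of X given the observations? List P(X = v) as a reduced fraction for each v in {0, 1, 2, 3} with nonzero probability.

P(X=0) = 1/5, P(X=1) = 4/5

Enumerate traces; 24 have nonzero weight after conditioning:
  (U=2, W=0, X=1, Z=1, Y=0) weight 1/135
  (U=2, W=0, X=1, Z=1, Y=1) weight 1/135
  (U=2, W=0, X=1, Z=1, Y=2) weight 1/135
  (U=2, W=1, X=0, Z=1, Y=0) weight 1/540
  (U=2, W=1, X=0, Z=1, Y=1) weight 1/540
  (U=2, W=1, X=0, Z=1, Y=2) weight 1/540
  (U=3, W=0, X=1, Z=1, Y=0) weight 1/135
  (U=3, W=0, X=1, Z=1, Y=1) weight 1/135
  … 16 more
Group by X:
  weight(X=0) = 1/45
  weight(X=1) = 4/45
Total weight = 1/45 + 4/45 = 1/9
P(X=0 | obs) = 1/45 / 1/9 = 1/5
P(X=1 | obs) = 4/45 / 1/9 = 4/5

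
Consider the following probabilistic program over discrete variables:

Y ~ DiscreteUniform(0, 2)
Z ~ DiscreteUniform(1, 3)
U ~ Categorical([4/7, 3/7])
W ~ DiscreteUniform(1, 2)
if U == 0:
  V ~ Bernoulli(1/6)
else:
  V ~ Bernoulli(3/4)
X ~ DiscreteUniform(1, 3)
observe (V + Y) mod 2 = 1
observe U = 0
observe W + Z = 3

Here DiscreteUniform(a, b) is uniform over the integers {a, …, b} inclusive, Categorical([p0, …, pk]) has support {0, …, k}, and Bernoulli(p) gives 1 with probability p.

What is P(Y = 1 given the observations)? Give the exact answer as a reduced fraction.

Enumerate traces; 18 have nonzero weight after conditioning:
  (Y=0, Z=1, U=0, W=2, V=1, X=1) weight 1/567
  (Y=0, Z=1, U=0, W=2, V=1, X=2) weight 1/567
  (Y=0, Z=1, U=0, W=2, V=1, X=3) weight 1/567
  (Y=0, Z=2, U=0, W=1, V=1, X=1) weight 1/567
  (Y=0, Z=2, U=0, W=1, V=1, X=2) weight 1/567
  (Y=0, Z=2, U=0, W=1, V=1, X=3) weight 1/567
  (Y=1, Z=1, U=0, W=2, V=0, X=1) weight 5/567
  (Y=1, Z=1, U=0, W=2, V=0, X=2) weight 5/567
  (Y=2, Z=1, U=0, W=2, V=1, X=1) weight 1/567
  … 9 more
Group by Y:
  weight(Y=0) = 2/189
  weight(Y=1) = 10/189
  weight(Y=2) = 2/189
Total weight = 2/189 + 10/189 + 2/189 = 2/27
P(Y=0 | obs) = 2/189 / 2/27 = 1/7
P(Y=1 | obs) = 10/189 / 2/27 = 5/7
P(Y=2 | obs) = 2/189 / 2/27 = 1/7

P(Y = 1 | obs) = 5/7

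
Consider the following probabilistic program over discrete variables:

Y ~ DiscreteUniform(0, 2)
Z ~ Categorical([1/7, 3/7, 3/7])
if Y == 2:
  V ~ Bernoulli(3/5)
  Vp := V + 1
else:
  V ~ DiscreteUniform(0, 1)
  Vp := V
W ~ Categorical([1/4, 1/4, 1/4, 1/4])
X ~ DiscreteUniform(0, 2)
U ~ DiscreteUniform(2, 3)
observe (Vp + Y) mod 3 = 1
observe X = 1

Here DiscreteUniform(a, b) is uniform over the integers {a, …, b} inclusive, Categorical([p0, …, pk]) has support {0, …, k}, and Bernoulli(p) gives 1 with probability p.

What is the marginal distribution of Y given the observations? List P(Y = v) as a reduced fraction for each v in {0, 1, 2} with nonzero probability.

Enumerate traces; 72 have nonzero weight after conditioning:
  (Y=0, Z=0, V=1, W=0, X=1, U=2) weight 1/1008
  (Y=0, Z=0, V=1, W=0, X=1, U=3) weight 1/1008
  (Y=0, Z=0, V=1, W=1, X=1, U=2) weight 1/1008
  (Y=0, Z=0, V=1, W=1, X=1, U=3) weight 1/1008
  (Y=0, Z=0, V=1, W=2, X=1, U=2) weight 1/1008
  (Y=0, Z=0, V=1, W=2, X=1, U=3) weight 1/1008
  (Y=0, Z=0, V=1, W=3, X=1, U=2) weight 1/1008
  (Y=0, Z=0, V=1, W=3, X=1, U=3) weight 1/1008
  (Y=1, Z=0, V=0, W=0, X=1, U=2) weight 1/1008
  (Y=2, Z=0, V=1, W=0, X=1, U=2) weight 1/840
  … 62 more
Group by Y:
  weight(Y=0) = 1/18
  weight(Y=1) = 1/18
  weight(Y=2) = 1/15
Total weight = 1/18 + 1/18 + 1/15 = 8/45
P(Y=0 | obs) = 1/18 / 8/45 = 5/16
P(Y=1 | obs) = 1/18 / 8/45 = 5/16
P(Y=2 | obs) = 1/15 / 8/45 = 3/8

P(Y=0) = 5/16, P(Y=1) = 5/16, P(Y=2) = 3/8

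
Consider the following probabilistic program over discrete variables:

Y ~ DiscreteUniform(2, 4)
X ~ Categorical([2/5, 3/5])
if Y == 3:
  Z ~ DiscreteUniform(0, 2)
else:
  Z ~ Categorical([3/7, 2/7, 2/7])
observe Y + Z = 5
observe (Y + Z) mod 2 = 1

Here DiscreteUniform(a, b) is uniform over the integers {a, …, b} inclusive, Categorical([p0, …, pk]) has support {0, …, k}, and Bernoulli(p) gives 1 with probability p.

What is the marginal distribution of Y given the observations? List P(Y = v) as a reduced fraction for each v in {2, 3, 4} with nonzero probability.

Enumerate traces; 4 have nonzero weight after conditioning:
  (Y=3, X=0, Z=2) weight 2/45
  (Y=3, X=1, Z=2) weight 1/15
  (Y=4, X=0, Z=1) weight 4/105
  (Y=4, X=1, Z=1) weight 2/35
Group by Y:
  weight(Y=3) = 1/9
  weight(Y=4) = 2/21
Total weight = 1/9 + 2/21 = 13/63
P(Y=3 | obs) = 1/9 / 13/63 = 7/13
P(Y=4 | obs) = 2/21 / 13/63 = 6/13

P(Y=3) = 7/13, P(Y=4) = 6/13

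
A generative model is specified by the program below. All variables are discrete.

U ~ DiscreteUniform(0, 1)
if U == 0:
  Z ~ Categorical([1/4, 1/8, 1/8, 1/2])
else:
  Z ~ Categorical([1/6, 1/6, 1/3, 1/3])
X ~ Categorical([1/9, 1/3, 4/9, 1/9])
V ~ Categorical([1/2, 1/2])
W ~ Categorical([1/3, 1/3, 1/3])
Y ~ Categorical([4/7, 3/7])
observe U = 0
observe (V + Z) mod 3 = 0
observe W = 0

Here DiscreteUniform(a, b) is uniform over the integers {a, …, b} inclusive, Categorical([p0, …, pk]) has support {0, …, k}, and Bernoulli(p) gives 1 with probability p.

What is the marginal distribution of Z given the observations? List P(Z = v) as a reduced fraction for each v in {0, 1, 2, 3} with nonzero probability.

Enumerate traces; 24 have nonzero weight after conditioning:
  (U=0, Z=0, X=0, V=0, W=0, Y=0) weight 1/756
  (U=0, Z=0, X=0, V=0, W=0, Y=1) weight 1/1008
  (U=0, Z=0, X=1, V=0, W=0, Y=0) weight 1/252
  (U=0, Z=0, X=1, V=0, W=0, Y=1) weight 1/336
  (U=0, Z=0, X=2, V=0, W=0, Y=0) weight 1/189
  (U=0, Z=0, X=2, V=0, W=0, Y=1) weight 1/252
  (U=0, Z=0, X=3, V=0, W=0, Y=0) weight 1/756
  (U=0, Z=0, X=3, V=0, W=0, Y=1) weight 1/1008
  (U=0, Z=2, X=0, V=1, W=0, Y=0) weight 1/1512
  (U=0, Z=3, X=0, V=0, W=0, Y=0) weight 1/378
  … 14 more
Group by Z:
  weight(Z=0) = 1/48
  weight(Z=2) = 1/96
  weight(Z=3) = 1/24
Total weight = 1/48 + 1/96 + 1/24 = 7/96
P(Z=0 | obs) = 1/48 / 7/96 = 2/7
P(Z=2 | obs) = 1/96 / 7/96 = 1/7
P(Z=3 | obs) = 1/24 / 7/96 = 4/7

P(Z=0) = 2/7, P(Z=2) = 1/7, P(Z=3) = 4/7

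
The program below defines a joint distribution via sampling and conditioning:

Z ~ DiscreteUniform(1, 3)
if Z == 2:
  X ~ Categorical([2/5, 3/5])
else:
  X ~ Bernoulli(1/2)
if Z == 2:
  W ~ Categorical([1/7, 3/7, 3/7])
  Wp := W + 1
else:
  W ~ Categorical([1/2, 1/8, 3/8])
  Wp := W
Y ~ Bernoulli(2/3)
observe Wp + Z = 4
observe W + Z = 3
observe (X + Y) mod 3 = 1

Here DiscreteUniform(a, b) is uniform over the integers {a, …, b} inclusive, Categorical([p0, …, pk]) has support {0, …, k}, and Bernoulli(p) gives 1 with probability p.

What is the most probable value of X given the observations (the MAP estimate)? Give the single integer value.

Enumerate traces; 2 have nonzero weight after conditioning:
  (Z=2, X=0, W=1, Y=1) weight 4/105
  (Z=2, X=1, W=1, Y=0) weight 1/35
Group by X:
  weight(X=0) = 4/105
  weight(X=1) = 1/35
Total weight = 4/105 + 1/35 = 1/15
P(X=0 | obs) = 4/105 / 1/15 = 4/7
P(X=1 | obs) = 1/35 / 1/15 = 3/7
argmax = 0

argmax_v P(X = v | obs) = 0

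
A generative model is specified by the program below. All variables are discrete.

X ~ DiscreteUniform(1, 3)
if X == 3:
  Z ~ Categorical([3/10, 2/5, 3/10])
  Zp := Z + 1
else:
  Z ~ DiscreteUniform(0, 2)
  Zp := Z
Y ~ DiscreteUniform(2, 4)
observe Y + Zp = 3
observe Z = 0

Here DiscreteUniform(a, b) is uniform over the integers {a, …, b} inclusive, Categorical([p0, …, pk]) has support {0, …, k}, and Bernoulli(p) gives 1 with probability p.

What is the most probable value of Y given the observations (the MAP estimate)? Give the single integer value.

argmax_v P(Y = v | obs) = 3

Enumerate traces; 3 have nonzero weight after conditioning:
  (X=1, Z=0, Y=3) weight 1/27
  (X=2, Z=0, Y=3) weight 1/27
  (X=3, Z=0, Y=2) weight 1/30
Group by Y:
  weight(Y=2) = 1/30
  weight(Y=3) = 2/27
Total weight = 1/30 + 2/27 = 29/270
P(Y=2 | obs) = 1/30 / 29/270 = 9/29
P(Y=3 | obs) = 2/27 / 29/270 = 20/29
argmax = 3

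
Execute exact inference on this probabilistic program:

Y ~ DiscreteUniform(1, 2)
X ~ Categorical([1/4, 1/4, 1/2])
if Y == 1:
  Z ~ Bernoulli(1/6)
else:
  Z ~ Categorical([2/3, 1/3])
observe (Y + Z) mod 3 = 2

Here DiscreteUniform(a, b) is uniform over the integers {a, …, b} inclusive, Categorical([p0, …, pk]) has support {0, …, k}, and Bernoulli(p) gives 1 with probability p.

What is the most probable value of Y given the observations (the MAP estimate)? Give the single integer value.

Enumerate traces; 6 have nonzero weight after conditioning:
  (Y=1, X=0, Z=1) weight 1/48
  (Y=1, X=1, Z=1) weight 1/48
  (Y=1, X=2, Z=1) weight 1/24
  (Y=2, X=0, Z=0) weight 1/12
  (Y=2, X=1, Z=0) weight 1/12
  (Y=2, X=2, Z=0) weight 1/6
Group by Y:
  weight(Y=1) = 1/12
  weight(Y=2) = 1/3
Total weight = 1/12 + 1/3 = 5/12
P(Y=1 | obs) = 1/12 / 5/12 = 1/5
P(Y=2 | obs) = 1/3 / 5/12 = 4/5
argmax = 2

argmax_v P(Y = v | obs) = 2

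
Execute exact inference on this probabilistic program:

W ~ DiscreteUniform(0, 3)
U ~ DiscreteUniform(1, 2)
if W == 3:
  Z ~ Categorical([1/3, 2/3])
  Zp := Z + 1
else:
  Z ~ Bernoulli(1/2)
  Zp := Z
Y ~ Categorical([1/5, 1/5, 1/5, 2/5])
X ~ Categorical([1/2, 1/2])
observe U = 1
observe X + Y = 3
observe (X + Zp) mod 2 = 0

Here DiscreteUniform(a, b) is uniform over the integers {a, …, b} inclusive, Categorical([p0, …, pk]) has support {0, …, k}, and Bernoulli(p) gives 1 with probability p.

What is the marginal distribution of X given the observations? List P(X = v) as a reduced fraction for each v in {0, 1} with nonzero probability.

P(X=0) = 26/37, P(X=1) = 11/37

Enumerate traces; 8 have nonzero weight after conditioning:
  (W=0, U=1, Z=0, Y=3, X=0) weight 1/80
  (W=0, U=1, Z=1, Y=2, X=1) weight 1/160
  (W=1, U=1, Z=0, Y=3, X=0) weight 1/80
  (W=1, U=1, Z=1, Y=2, X=1) weight 1/160
  (W=2, U=1, Z=0, Y=3, X=0) weight 1/80
  (W=2, U=1, Z=1, Y=2, X=1) weight 1/160
  (W=3, U=1, Z=0, Y=2, X=1) weight 1/240
  (W=3, U=1, Z=1, Y=3, X=0) weight 1/60
Group by X:
  weight(X=0) = 13/240
  weight(X=1) = 11/480
Total weight = 13/240 + 11/480 = 37/480
P(X=0 | obs) = 13/240 / 37/480 = 26/37
P(X=1 | obs) = 11/480 / 37/480 = 11/37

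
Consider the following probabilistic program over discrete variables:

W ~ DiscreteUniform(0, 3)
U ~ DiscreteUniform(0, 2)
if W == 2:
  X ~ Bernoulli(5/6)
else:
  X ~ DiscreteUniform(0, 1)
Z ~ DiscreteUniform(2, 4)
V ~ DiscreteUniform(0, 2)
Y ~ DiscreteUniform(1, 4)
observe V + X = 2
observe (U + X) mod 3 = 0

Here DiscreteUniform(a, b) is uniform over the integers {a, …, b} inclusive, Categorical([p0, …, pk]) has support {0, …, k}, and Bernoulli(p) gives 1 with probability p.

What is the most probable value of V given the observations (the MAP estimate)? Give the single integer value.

Enumerate traces; 96 have nonzero weight after conditioning:
  (W=0, U=0, X=0, Z=2, V=2, Y=1) weight 1/864
  (W=0, U=0, X=0, Z=2, V=2, Y=2) weight 1/864
  (W=0, U=0, X=0, Z=2, V=2, Y=3) weight 1/864
  (W=0, U=0, X=0, Z=2, V=2, Y=4) weight 1/864
  (W=0, U=0, X=0, Z=3, V=2, Y=1) weight 1/864
  (W=0, U=0, X=0, Z=3, V=2, Y=2) weight 1/864
  (W=0, U=0, X=0, Z=3, V=2, Y=3) weight 1/864
  (W=0, U=0, X=0, Z=3, V=2, Y=4) weight 1/864
  (W=0, U=2, X=1, Z=2, V=1, Y=1) weight 1/864
  … 87 more
Group by V:
  weight(V=1) = 7/108
  weight(V=2) = 5/108
Total weight = 7/108 + 5/108 = 1/9
P(V=1 | obs) = 7/108 / 1/9 = 7/12
P(V=2 | obs) = 5/108 / 1/9 = 5/12
argmax = 1

argmax_v P(V = v | obs) = 1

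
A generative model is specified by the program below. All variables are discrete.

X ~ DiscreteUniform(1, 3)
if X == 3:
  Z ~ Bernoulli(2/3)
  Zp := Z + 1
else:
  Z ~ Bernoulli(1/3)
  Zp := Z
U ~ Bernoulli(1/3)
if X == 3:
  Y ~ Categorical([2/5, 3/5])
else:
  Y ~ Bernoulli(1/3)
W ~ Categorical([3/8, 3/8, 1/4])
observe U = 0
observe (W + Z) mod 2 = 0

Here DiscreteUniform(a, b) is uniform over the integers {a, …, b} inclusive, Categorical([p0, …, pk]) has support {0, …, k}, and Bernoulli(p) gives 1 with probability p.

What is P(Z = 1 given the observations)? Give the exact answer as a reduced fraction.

P(Z = 1 | obs) = 12/37

Enumerate traces; 18 have nonzero weight after conditioning:
  (X=1, Z=0, U=0, Y=0, W=0) weight 1/27
  (X=1, Z=0, U=0, Y=0, W=2) weight 2/81
  (X=1, Z=0, U=0, Y=1, W=0) weight 1/54
  (X=1, Z=0, U=0, Y=1, W=2) weight 1/81
  (X=1, Z=1, U=0, Y=0, W=1) weight 1/54
  (X=1, Z=1, U=0, Y=1, W=1) weight 1/108
  (X=2, Z=0, U=0, Y=0, W=0) weight 1/27
  (X=2, Z=0, U=0, Y=0, W=2) weight 2/81
  … 10 more
Group by Z:
  weight(Z=0) = 25/108
  weight(Z=1) = 1/9
Total weight = 25/108 + 1/9 = 37/108
P(Z=0 | obs) = 25/108 / 37/108 = 25/37
P(Z=1 | obs) = 1/9 / 37/108 = 12/37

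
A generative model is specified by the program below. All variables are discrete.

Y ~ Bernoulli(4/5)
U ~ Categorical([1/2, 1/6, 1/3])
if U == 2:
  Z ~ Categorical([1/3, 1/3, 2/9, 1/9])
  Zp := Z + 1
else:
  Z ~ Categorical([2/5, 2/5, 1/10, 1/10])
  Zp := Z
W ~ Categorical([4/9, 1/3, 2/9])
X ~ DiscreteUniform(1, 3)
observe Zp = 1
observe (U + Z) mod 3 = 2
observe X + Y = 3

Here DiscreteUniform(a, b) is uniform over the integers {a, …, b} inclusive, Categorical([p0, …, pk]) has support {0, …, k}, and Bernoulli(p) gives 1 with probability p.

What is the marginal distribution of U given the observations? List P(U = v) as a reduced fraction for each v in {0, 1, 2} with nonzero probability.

P(U=1) = 3/8, P(U=2) = 5/8

Enumerate traces; 12 have nonzero weight after conditioning:
  (Y=0, U=1, Z=1, W=0, X=3) weight 4/2025
  (Y=0, U=1, Z=1, W=1, X=3) weight 1/675
  (Y=0, U=1, Z=1, W=2, X=3) weight 2/2025
  (Y=0, U=2, Z=0, W=0, X=3) weight 4/1215
  (Y=0, U=2, Z=0, W=1, X=3) weight 1/405
  (Y=0, U=2, Z=0, W=2, X=3) weight 2/1215
  (Y=1, U=1, Z=1, W=0, X=2) weight 16/2025
  (Y=1, U=1, Z=1, W=1, X=2) weight 4/675
  … 4 more
Group by U:
  weight(U=1) = 1/45
  weight(U=2) = 1/27
Total weight = 1/45 + 1/27 = 8/135
P(U=1 | obs) = 1/45 / 8/135 = 3/8
P(U=2 | obs) = 1/27 / 8/135 = 5/8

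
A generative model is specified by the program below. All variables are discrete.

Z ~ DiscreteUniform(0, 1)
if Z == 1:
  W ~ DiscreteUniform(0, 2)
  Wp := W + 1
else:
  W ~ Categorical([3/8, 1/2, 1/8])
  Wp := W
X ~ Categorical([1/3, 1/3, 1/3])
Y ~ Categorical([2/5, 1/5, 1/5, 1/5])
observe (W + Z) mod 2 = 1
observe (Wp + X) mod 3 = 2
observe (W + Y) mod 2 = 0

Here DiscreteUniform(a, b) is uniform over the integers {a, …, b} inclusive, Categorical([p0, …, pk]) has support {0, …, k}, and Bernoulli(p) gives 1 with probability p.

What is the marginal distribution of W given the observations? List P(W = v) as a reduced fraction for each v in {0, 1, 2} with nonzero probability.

P(W=0) = 1/3, P(W=1) = 1/3, P(W=2) = 1/3

Enumerate traces; 6 have nonzero weight after conditioning:
  (Z=0, W=1, X=1, Y=1) weight 1/60
  (Z=0, W=1, X=1, Y=3) weight 1/60
  (Z=1, W=0, X=1, Y=0) weight 1/45
  (Z=1, W=0, X=1, Y=2) weight 1/90
  (Z=1, W=2, X=2, Y=0) weight 1/45
  (Z=1, W=2, X=2, Y=2) weight 1/90
Group by W:
  weight(W=0) = 1/30
  weight(W=1) = 1/30
  weight(W=2) = 1/30
Total weight = 1/30 + 1/30 + 1/30 = 1/10
P(W=0 | obs) = 1/30 / 1/10 = 1/3
P(W=1 | obs) = 1/30 / 1/10 = 1/3
P(W=2 | obs) = 1/30 / 1/10 = 1/3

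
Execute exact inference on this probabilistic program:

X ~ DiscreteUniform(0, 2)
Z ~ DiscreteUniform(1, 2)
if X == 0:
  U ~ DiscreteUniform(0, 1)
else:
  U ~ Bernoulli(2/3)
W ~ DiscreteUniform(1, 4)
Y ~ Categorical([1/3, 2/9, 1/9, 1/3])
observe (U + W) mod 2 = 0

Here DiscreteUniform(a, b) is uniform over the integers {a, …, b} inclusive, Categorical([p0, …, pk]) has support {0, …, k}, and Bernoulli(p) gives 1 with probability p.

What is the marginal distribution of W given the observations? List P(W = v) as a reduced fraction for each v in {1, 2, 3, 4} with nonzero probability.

P(W=1) = 11/36, P(W=2) = 7/36, P(W=3) = 11/36, P(W=4) = 7/36

Enumerate traces; 96 have nonzero weight after conditioning:
  (X=0, Z=1, U=0, W=2, Y=0) weight 1/144
  (X=0, Z=1, U=0, W=2, Y=1) weight 1/216
  (X=0, Z=1, U=0, W=2, Y=2) weight 1/432
  (X=0, Z=1, U=0, W=2, Y=3) weight 1/144
  (X=0, Z=1, U=0, W=4, Y=0) weight 1/144
  (X=0, Z=1, U=0, W=4, Y=1) weight 1/216
  (X=0, Z=1, U=0, W=4, Y=2) weight 1/432
  (X=0, Z=1, U=0, W=4, Y=3) weight 1/144
  (X=0, Z=1, U=1, W=1, Y=0) weight 1/144
  (X=0, Z=1, U=1, W=3, Y=0) weight 1/144
  … 86 more
Group by W:
  weight(W=1) = 11/72
  weight(W=2) = 7/72
  weight(W=3) = 11/72
  weight(W=4) = 7/72
Total weight = 11/72 + 7/72 + 11/72 + 7/72 = 1/2
P(W=1 | obs) = 11/72 / 1/2 = 11/36
P(W=2 | obs) = 7/72 / 1/2 = 7/36
P(W=3 | obs) = 11/72 / 1/2 = 11/36
P(W=4 | obs) = 7/72 / 1/2 = 7/36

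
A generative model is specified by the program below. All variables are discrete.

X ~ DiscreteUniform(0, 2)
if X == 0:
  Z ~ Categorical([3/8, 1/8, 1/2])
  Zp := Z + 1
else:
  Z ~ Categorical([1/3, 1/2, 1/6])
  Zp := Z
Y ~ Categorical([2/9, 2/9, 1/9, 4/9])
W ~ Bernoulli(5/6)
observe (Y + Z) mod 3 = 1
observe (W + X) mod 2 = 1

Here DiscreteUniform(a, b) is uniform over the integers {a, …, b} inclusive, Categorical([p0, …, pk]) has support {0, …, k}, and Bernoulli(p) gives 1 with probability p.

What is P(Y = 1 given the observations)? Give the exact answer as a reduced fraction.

Enumerate traces; 12 have nonzero weight after conditioning:
  (X=0, Z=0, Y=1, W=1) weight 5/216
  (X=0, Z=1, Y=0, W=1) weight 5/648
  (X=0, Z=1, Y=3, W=1) weight 5/324
  (X=0, Z=2, Y=2, W=1) weight 5/324
  (X=1, Z=0, Y=1, W=0) weight 1/243
  (X=1, Z=1, Y=0, W=0) weight 1/162
  (X=1, Z=1, Y=3, W=0) weight 1/81
  (X=1, Z=2, Y=2, W=0) weight 1/972
  … 4 more
Group by Y:
  weight(Y=0) = 29/648
  weight(Y=1) = 31/648
  weight(Y=2) = 7/324
  weight(Y=3) = 29/324
Total weight = 29/648 + 31/648 + 7/324 + 29/324 = 11/54
P(Y=0 | obs) = 29/648 / 11/54 = 29/132
P(Y=1 | obs) = 31/648 / 11/54 = 31/132
P(Y=2 | obs) = 7/324 / 11/54 = 7/66
P(Y=3 | obs) = 29/324 / 11/54 = 29/66

P(Y = 1 | obs) = 31/132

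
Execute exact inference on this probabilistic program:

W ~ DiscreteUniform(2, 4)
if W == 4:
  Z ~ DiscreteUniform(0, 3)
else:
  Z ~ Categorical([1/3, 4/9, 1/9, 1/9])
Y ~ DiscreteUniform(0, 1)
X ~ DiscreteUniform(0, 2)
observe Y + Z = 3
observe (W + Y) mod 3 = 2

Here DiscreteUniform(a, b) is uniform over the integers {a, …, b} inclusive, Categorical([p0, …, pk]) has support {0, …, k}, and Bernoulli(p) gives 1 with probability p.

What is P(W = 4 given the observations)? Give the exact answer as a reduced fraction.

Enumerate traces; 6 have nonzero weight after conditioning:
  (W=2, Z=3, Y=0, X=0) weight 1/162
  (W=2, Z=3, Y=0, X=1) weight 1/162
  (W=2, Z=3, Y=0, X=2) weight 1/162
  (W=4, Z=2, Y=1, X=0) weight 1/72
  (W=4, Z=2, Y=1, X=1) weight 1/72
  (W=4, Z=2, Y=1, X=2) weight 1/72
Group by W:
  weight(W=2) = 1/54
  weight(W=4) = 1/24
Total weight = 1/54 + 1/24 = 13/216
P(W=2 | obs) = 1/54 / 13/216 = 4/13
P(W=4 | obs) = 1/24 / 13/216 = 9/13

P(W = 4 | obs) = 9/13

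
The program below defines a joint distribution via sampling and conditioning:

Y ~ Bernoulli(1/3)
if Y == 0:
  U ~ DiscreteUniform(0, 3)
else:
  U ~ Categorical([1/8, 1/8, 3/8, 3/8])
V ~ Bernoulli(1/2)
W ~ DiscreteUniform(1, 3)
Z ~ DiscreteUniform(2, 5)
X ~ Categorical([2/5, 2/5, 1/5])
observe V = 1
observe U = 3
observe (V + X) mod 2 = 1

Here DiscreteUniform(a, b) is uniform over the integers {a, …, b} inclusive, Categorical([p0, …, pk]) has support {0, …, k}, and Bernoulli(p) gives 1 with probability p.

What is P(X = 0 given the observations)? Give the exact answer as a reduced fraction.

P(X = 0 | obs) = 2/3

Enumerate traces; 48 have nonzero weight after conditioning:
  (Y=0, U=3, V=1, W=1, Z=2, X=0) weight 1/360
  (Y=0, U=3, V=1, W=1, Z=2, X=2) weight 1/720
  (Y=0, U=3, V=1, W=1, Z=3, X=0) weight 1/360
  (Y=0, U=3, V=1, W=1, Z=3, X=2) weight 1/720
  (Y=0, U=3, V=1, W=1, Z=4, X=0) weight 1/360
  (Y=0, U=3, V=1, W=1, Z=4, X=2) weight 1/720
  (Y=0, U=3, V=1, W=1, Z=5, X=0) weight 1/360
  (Y=0, U=3, V=1, W=1, Z=5, X=2) weight 1/720
  … 40 more
Group by X:
  weight(X=0) = 7/120
  weight(X=2) = 7/240
Total weight = 7/120 + 7/240 = 7/80
P(X=0 | obs) = 7/120 / 7/80 = 2/3
P(X=2 | obs) = 7/240 / 7/80 = 1/3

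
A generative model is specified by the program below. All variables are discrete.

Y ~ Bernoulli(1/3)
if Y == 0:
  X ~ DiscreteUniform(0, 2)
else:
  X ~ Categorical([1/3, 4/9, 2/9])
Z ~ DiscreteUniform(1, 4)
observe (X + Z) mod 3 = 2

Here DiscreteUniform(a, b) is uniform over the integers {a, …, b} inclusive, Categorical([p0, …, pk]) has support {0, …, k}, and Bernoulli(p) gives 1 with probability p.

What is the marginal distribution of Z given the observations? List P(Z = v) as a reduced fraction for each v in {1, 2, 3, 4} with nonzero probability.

P(Z=1) = 10/37, P(Z=2) = 9/37, P(Z=3) = 8/37, P(Z=4) = 10/37

Enumerate traces; 8 have nonzero weight after conditioning:
  (Y=0, X=0, Z=2) weight 1/18
  (Y=0, X=1, Z=1) weight 1/18
  (Y=0, X=1, Z=4) weight 1/18
  (Y=0, X=2, Z=3) weight 1/18
  (Y=1, X=0, Z=2) weight 1/36
  (Y=1, X=1, Z=1) weight 1/27
  (Y=1, X=1, Z=4) weight 1/27
  (Y=1, X=2, Z=3) weight 1/54
Group by Z:
  weight(Z=1) = 5/54
  weight(Z=2) = 1/12
  weight(Z=3) = 2/27
  weight(Z=4) = 5/54
Total weight = 5/54 + 1/12 + 2/27 + 5/54 = 37/108
P(Z=1 | obs) = 5/54 / 37/108 = 10/37
P(Z=2 | obs) = 1/12 / 37/108 = 9/37
P(Z=3 | obs) = 2/27 / 37/108 = 8/37
P(Z=4 | obs) = 5/54 / 37/108 = 10/37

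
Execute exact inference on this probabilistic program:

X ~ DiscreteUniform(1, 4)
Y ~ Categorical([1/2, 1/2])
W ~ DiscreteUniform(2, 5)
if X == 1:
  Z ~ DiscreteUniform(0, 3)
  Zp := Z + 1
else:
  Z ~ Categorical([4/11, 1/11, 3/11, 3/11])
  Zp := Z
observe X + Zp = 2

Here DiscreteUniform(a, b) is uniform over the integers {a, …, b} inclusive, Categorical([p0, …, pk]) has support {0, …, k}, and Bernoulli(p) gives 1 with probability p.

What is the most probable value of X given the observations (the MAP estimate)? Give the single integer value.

argmax_v P(X = v | obs) = 2

Enumerate traces; 16 have nonzero weight after conditioning:
  (X=1, Y=0, W=2, Z=0) weight 1/128
  (X=1, Y=0, W=3, Z=0) weight 1/128
  (X=1, Y=0, W=4, Z=0) weight 1/128
  (X=1, Y=0, W=5, Z=0) weight 1/128
  (X=1, Y=1, W=2, Z=0) weight 1/128
  (X=1, Y=1, W=3, Z=0) weight 1/128
  (X=1, Y=1, W=4, Z=0) weight 1/128
  (X=1, Y=1, W=5, Z=0) weight 1/128
  (X=2, Y=0, W=2, Z=0) weight 1/88
  … 7 more
Group by X:
  weight(X=1) = 1/16
  weight(X=2) = 1/11
Total weight = 1/16 + 1/11 = 27/176
P(X=1 | obs) = 1/16 / 27/176 = 11/27
P(X=2 | obs) = 1/11 / 27/176 = 16/27
argmax = 2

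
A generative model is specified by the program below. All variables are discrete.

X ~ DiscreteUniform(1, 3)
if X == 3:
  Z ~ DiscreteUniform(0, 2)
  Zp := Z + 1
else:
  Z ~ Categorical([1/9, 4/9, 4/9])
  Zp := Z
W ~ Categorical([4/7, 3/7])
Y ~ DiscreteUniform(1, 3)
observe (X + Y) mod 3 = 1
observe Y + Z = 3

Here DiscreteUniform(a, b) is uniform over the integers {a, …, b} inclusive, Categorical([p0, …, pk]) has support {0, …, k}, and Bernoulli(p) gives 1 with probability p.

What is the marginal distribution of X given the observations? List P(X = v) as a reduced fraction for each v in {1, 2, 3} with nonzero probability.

P(X=1) = 1/8, P(X=2) = 1/2, P(X=3) = 3/8

Enumerate traces; 6 have nonzero weight after conditioning:
  (X=1, Z=0, W=0, Y=3) weight 4/567
  (X=1, Z=0, W=1, Y=3) weight 1/189
  (X=2, Z=1, W=0, Y=2) weight 16/567
  (X=2, Z=1, W=1, Y=2) weight 4/189
  (X=3, Z=2, W=0, Y=1) weight 4/189
  (X=3, Z=2, W=1, Y=1) weight 1/63
Group by X:
  weight(X=1) = 1/81
  weight(X=2) = 4/81
  weight(X=3) = 1/27
Total weight = 1/81 + 4/81 + 1/27 = 8/81
P(X=1 | obs) = 1/81 / 8/81 = 1/8
P(X=2 | obs) = 4/81 / 8/81 = 1/2
P(X=3 | obs) = 1/27 / 8/81 = 3/8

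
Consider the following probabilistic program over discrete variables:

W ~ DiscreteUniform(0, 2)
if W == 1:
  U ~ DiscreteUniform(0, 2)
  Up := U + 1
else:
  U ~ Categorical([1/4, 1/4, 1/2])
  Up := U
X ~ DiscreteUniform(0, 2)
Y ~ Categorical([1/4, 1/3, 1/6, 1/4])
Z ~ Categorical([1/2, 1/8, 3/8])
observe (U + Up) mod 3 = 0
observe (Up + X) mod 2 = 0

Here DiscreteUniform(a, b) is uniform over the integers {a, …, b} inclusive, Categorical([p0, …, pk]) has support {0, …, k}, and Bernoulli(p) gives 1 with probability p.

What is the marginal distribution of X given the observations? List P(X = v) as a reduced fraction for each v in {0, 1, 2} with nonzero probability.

Enumerate traces; 72 have nonzero weight after conditioning:
  (W=0, U=0, X=0, Y=0, Z=0) weight 1/288
  (W=0, U=0, X=0, Y=0, Z=1) weight 1/1152
  (W=0, U=0, X=0, Y=0, Z=2) weight 1/384
  (W=0, U=0, X=0, Y=1, Z=0) weight 1/216
  (W=0, U=0, X=0, Y=1, Z=1) weight 1/864
  (W=0, U=0, X=0, Y=1, Z=2) weight 1/288
  (W=0, U=0, X=0, Y=2, Z=0) weight 1/432
  (W=0, U=0, X=0, Y=2, Z=1) weight 1/1728
  (W=0, U=0, X=2, Y=0, Z=0) weight 1/288
  … 63 more
Group by X:
  weight(X=0) = 5/54
  weight(X=2) = 5/54
Total weight = 5/54 + 5/54 = 5/27
P(X=0 | obs) = 5/54 / 5/27 = 1/2
P(X=2 | obs) = 5/54 / 5/27 = 1/2

P(X=0) = 1/2, P(X=2) = 1/2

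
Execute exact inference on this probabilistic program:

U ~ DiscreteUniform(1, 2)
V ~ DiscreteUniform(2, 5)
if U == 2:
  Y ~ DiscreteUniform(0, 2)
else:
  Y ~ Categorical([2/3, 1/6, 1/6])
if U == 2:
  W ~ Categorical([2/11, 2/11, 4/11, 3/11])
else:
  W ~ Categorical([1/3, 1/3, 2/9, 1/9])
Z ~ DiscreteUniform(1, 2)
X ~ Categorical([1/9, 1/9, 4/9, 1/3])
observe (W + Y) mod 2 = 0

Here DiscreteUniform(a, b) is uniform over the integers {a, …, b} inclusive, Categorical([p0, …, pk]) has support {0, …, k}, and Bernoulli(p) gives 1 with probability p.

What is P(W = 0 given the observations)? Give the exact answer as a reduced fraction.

Enumerate traces; 384 have nonzero weight after conditioning:
  (U=1, V=2, Y=0, W=0, Z=1, X=0) weight 1/648
  (U=1, V=2, Y=0, W=0, Z=1, X=1) weight 1/648
  (U=1, V=2, Y=0, W=0, Z=1, X=2) weight 1/162
  (U=1, V=2, Y=0, W=0, Z=1, X=3) weight 1/216
  (U=1, V=2, Y=0, W=0, Z=2, X=0) weight 1/648
  (U=1, V=2, Y=0, W=0, Z=2, X=1) weight 1/648
  (U=1, V=2, Y=0, W=0, Z=2, X=2) weight 1/162
  (U=1, V=2, Y=0, W=0, Z=2, X=3) weight 1/216
  (U=1, V=2, Y=0, W=2, Z=1, X=0) weight 1/972
  (U=1, V=2, Y=1, W=1, Z=1, X=0) weight 1/2592
  … 374 more
Group by W:
  weight(W=0) = 79/396
  weight(W=1) = 23/396
  weight(W=2) = 127/594
  weight(W=3) = 65/1188
Total weight = 79/396 + 23/396 + 127/594 + 65/1188 = 625/1188
P(W=0 | obs) = 79/396 / 625/1188 = 237/625
P(W=1 | obs) = 23/396 / 625/1188 = 69/625
P(W=2 | obs) = 127/594 / 625/1188 = 254/625
P(W=3 | obs) = 65/1188 / 625/1188 = 13/125

P(W = 0 | obs) = 237/625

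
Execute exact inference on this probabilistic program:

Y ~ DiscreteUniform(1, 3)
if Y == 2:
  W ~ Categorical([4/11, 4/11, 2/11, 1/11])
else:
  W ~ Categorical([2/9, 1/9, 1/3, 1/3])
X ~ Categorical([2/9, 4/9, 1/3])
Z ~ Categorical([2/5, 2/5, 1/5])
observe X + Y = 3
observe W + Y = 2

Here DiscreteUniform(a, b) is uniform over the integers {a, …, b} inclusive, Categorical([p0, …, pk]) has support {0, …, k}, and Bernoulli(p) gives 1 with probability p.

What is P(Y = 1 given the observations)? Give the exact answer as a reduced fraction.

Enumerate traces; 6 have nonzero weight after conditioning:
  (Y=1, W=1, X=2, Z=0) weight 2/405
  (Y=1, W=1, X=2, Z=1) weight 2/405
  (Y=1, W=1, X=2, Z=2) weight 1/405
  (Y=2, W=0, X=1, Z=0) weight 32/1485
  (Y=2, W=0, X=1, Z=1) weight 32/1485
  (Y=2, W=0, X=1, Z=2) weight 16/1485
Group by Y:
  weight(Y=1) = 1/81
  weight(Y=2) = 16/297
Total weight = 1/81 + 16/297 = 59/891
P(Y=1 | obs) = 1/81 / 59/891 = 11/59
P(Y=2 | obs) = 16/297 / 59/891 = 48/59

P(Y = 1 | obs) = 11/59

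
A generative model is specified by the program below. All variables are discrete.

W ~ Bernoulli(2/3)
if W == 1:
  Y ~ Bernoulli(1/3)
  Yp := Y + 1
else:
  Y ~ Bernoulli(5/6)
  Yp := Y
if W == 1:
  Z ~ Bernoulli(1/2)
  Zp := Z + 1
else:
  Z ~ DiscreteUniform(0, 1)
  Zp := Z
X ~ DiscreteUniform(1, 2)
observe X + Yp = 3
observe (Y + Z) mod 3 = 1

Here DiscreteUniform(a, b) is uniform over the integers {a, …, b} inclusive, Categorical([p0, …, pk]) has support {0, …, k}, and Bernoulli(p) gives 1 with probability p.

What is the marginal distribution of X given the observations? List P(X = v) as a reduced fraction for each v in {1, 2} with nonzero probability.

Enumerate traces; 3 have nonzero weight after conditioning:
  (W=0, Y=1, Z=0, X=2) weight 5/72
  (W=1, Y=0, Z=1, X=2) weight 1/9
  (W=1, Y=1, Z=0, X=1) weight 1/18
Group by X:
  weight(X=1) = 1/18
  weight(X=2) = 13/72
Total weight = 1/18 + 13/72 = 17/72
P(X=1 | obs) = 1/18 / 17/72 = 4/17
P(X=2 | obs) = 13/72 / 17/72 = 13/17

P(X=1) = 4/17, P(X=2) = 13/17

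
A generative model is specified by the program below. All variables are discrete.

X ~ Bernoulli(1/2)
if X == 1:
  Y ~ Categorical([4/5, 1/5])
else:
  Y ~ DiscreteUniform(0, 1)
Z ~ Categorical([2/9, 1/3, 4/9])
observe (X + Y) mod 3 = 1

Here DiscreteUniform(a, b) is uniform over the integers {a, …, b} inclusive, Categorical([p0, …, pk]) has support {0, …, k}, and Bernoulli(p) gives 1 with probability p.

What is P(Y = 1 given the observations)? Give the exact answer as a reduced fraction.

P(Y = 1 | obs) = 5/13

Enumerate traces; 6 have nonzero weight after conditioning:
  (X=0, Y=1, Z=0) weight 1/18
  (X=0, Y=1, Z=1) weight 1/12
  (X=0, Y=1, Z=2) weight 1/9
  (X=1, Y=0, Z=0) weight 4/45
  (X=1, Y=0, Z=1) weight 2/15
  (X=1, Y=0, Z=2) weight 8/45
Group by Y:
  weight(Y=0) = 2/5
  weight(Y=1) = 1/4
Total weight = 2/5 + 1/4 = 13/20
P(Y=0 | obs) = 2/5 / 13/20 = 8/13
P(Y=1 | obs) = 1/4 / 13/20 = 5/13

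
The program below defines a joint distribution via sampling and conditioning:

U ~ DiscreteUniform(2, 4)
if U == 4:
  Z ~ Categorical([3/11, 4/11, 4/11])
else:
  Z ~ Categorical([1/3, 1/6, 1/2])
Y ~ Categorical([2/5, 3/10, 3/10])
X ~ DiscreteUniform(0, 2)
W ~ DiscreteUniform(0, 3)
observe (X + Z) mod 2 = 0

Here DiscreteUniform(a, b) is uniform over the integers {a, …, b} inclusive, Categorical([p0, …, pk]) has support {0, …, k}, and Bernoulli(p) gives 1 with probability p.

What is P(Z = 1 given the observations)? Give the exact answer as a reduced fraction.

P(Z = 1 | obs) = 23/175

Enumerate traces; 180 have nonzero weight after conditioning:
  (U=2, Z=0, Y=0, X=0, W=0) weight 1/270
  (U=2, Z=0, Y=0, X=0, W=1) weight 1/270
  (U=2, Z=0, Y=0, X=0, W=2) weight 1/270
  (U=2, Z=0, Y=0, X=0, W=3) weight 1/270
  (U=2, Z=0, Y=0, X=2, W=0) weight 1/270
  (U=2, Z=0, Y=0, X=2, W=1) weight 1/270
  (U=2, Z=0, Y=0, X=2, W=2) weight 1/270
  (U=2, Z=0, Y=0, X=2, W=3) weight 1/270
  (U=2, Z=1, Y=0, X=1, W=0) weight 1/540
  (U=2, Z=2, Y=0, X=0, W=0) weight 1/180
  … 170 more
Group by Z:
  weight(Z=0) = 62/297
  weight(Z=1) = 23/297
  weight(Z=2) = 10/33
Total weight = 62/297 + 23/297 + 10/33 = 175/297
P(Z=0 | obs) = 62/297 / 175/297 = 62/175
P(Z=1 | obs) = 23/297 / 175/297 = 23/175
P(Z=2 | obs) = 10/33 / 175/297 = 18/35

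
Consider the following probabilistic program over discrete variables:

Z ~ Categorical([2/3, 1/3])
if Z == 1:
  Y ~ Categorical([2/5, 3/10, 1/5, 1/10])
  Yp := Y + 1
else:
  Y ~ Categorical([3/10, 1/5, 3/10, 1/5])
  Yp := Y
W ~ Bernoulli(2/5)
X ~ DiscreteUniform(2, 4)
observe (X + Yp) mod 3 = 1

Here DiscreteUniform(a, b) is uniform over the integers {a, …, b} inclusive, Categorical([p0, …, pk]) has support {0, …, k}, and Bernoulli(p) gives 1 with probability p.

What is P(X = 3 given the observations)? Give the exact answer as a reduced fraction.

P(X = 3 | obs) = 3/10

Enumerate traces; 16 have nonzero weight after conditioning:
  (Z=0, Y=0, W=0, X=4) weight 1/25
  (Z=0, Y=0, W=1, X=4) weight 2/75
  (Z=0, Y=1, W=0, X=3) weight 2/75
  (Z=0, Y=1, W=1, X=3) weight 4/225
  (Z=0, Y=2, W=0, X=2) weight 1/25
  (Z=0, Y=2, W=1, X=2) weight 2/75
  (Z=0, Y=3, W=0, X=4) weight 2/75
  (Z=0, Y=3, W=1, X=4) weight 4/225
  … 8 more
Group by X:
  weight(X=2) = 1/10
  weight(X=3) = 1/10
  weight(X=4) = 2/15
Total weight = 1/10 + 1/10 + 2/15 = 1/3
P(X=2 | obs) = 1/10 / 1/3 = 3/10
P(X=3 | obs) = 1/10 / 1/3 = 3/10
P(X=4 | obs) = 2/15 / 1/3 = 2/5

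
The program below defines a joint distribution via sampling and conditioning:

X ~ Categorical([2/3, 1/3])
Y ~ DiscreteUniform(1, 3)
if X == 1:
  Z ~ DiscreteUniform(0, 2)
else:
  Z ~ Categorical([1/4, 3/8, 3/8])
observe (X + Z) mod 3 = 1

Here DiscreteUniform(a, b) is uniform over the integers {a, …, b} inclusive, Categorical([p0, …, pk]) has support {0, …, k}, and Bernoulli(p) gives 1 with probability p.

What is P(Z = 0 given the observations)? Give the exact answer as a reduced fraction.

Enumerate traces; 6 have nonzero weight after conditioning:
  (X=0, Y=1, Z=1) weight 1/12
  (X=0, Y=2, Z=1) weight 1/12
  (X=0, Y=3, Z=1) weight 1/12
  (X=1, Y=1, Z=0) weight 1/27
  (X=1, Y=2, Z=0) weight 1/27
  (X=1, Y=3, Z=0) weight 1/27
Group by Z:
  weight(Z=0) = 1/9
  weight(Z=1) = 1/4
Total weight = 1/9 + 1/4 = 13/36
P(Z=0 | obs) = 1/9 / 13/36 = 4/13
P(Z=1 | obs) = 1/4 / 13/36 = 9/13

P(Z = 0 | obs) = 4/13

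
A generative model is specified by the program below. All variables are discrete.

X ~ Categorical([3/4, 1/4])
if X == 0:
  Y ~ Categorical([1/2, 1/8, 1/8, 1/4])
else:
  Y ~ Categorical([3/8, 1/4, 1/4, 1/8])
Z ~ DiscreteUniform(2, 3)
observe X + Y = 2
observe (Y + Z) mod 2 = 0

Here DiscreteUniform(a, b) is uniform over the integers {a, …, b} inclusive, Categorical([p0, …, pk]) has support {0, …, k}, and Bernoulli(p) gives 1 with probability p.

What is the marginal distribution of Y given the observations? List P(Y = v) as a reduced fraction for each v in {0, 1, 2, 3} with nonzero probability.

P(Y=1) = 2/5, P(Y=2) = 3/5

Enumerate traces; 2 have nonzero weight after conditioning:
  (X=0, Y=2, Z=2) weight 3/64
  (X=1, Y=1, Z=3) weight 1/32
Group by Y:
  weight(Y=1) = 1/32
  weight(Y=2) = 3/64
Total weight = 1/32 + 3/64 = 5/64
P(Y=1 | obs) = 1/32 / 5/64 = 2/5
P(Y=2 | obs) = 3/64 / 5/64 = 3/5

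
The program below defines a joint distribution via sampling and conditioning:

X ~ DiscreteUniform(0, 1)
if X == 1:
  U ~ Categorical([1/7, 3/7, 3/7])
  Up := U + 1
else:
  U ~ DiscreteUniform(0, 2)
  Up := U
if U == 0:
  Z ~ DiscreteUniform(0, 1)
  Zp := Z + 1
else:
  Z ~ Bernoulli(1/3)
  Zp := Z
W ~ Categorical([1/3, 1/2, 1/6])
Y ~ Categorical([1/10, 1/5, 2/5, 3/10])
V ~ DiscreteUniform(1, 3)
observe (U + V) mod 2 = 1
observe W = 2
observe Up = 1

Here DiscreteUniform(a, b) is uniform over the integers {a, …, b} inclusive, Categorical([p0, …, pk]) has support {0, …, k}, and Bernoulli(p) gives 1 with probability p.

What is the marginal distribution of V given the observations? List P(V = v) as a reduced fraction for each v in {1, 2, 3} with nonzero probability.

Enumerate traces; 24 have nonzero weight after conditioning:
  (X=0, U=1, Z=0, W=2, Y=0, V=2) weight 1/1620
  (X=0, U=1, Z=0, W=2, Y=1, V=2) weight 1/810
  (X=0, U=1, Z=0, W=2, Y=2, V=2) weight 1/405
  (X=0, U=1, Z=0, W=2, Y=3, V=2) weight 1/540
  (X=0, U=1, Z=1, W=2, Y=0, V=2) weight 1/3240
  (X=0, U=1, Z=1, W=2, Y=1, V=2) weight 1/1620
  (X=0, U=1, Z=1, W=2, Y=2, V=2) weight 1/810
  (X=0, U=1, Z=1, W=2, Y=3, V=2) weight 1/1080
  (X=1, U=0, Z=0, W=2, Y=0, V=1) weight 1/5040
  (X=1, U=0, Z=0, W=2, Y=0, V=3) weight 1/5040
  … 14 more
Group by V:
  weight(V=1) = 1/252
  weight(V=2) = 1/108
  weight(V=3) = 1/252
Total weight = 1/252 + 1/108 + 1/252 = 13/756
P(V=1 | obs) = 1/252 / 13/756 = 3/13
P(V=2 | obs) = 1/108 / 13/756 = 7/13
P(V=3 | obs) = 1/252 / 13/756 = 3/13

P(V=1) = 3/13, P(V=2) = 7/13, P(V=3) = 3/13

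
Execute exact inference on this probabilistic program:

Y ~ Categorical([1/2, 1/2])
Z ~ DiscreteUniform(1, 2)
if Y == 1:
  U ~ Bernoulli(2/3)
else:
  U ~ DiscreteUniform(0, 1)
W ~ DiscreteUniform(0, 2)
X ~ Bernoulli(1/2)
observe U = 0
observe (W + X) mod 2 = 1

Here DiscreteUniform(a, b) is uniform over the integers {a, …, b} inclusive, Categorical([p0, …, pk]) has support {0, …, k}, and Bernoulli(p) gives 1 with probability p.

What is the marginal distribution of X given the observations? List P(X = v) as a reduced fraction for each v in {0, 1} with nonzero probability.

Enumerate traces; 12 have nonzero weight after conditioning:
  (Y=0, Z=1, U=0, W=0, X=1) weight 1/48
  (Y=0, Z=1, U=0, W=1, X=0) weight 1/48
  (Y=0, Z=1, U=0, W=2, X=1) weight 1/48
  (Y=0, Z=2, U=0, W=0, X=1) weight 1/48
  (Y=0, Z=2, U=0, W=1, X=0) weight 1/48
  (Y=0, Z=2, U=0, W=2, X=1) weight 1/48
  (Y=1, Z=1, U=0, W=0, X=1) weight 1/72
  (Y=1, Z=1, U=0, W=1, X=0) weight 1/72
  … 4 more
Group by X:
  weight(X=0) = 5/72
  weight(X=1) = 5/36
Total weight = 5/72 + 5/36 = 5/24
P(X=0 | obs) = 5/72 / 5/24 = 1/3
P(X=1 | obs) = 5/36 / 5/24 = 2/3

P(X=0) = 1/3, P(X=1) = 2/3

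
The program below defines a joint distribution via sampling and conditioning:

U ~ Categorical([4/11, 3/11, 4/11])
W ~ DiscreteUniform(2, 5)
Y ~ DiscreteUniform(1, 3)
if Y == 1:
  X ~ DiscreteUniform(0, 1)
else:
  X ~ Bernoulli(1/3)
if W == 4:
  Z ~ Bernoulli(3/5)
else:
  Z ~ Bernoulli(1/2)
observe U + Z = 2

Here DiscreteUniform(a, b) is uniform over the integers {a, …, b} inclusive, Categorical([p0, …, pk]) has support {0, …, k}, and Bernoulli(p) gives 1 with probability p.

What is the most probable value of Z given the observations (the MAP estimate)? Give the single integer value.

Enumerate traces; 48 have nonzero weight after conditioning:
  (U=1, W=2, Y=1, X=0, Z=1) weight 1/176
  (U=1, W=2, Y=1, X=1, Z=1) weight 1/176
  (U=1, W=2, Y=2, X=0, Z=1) weight 1/132
  (U=1, W=2, Y=2, X=1, Z=1) weight 1/264
  (U=1, W=2, Y=3, X=0, Z=1) weight 1/132
  (U=1, W=2, Y=3, X=1, Z=1) weight 1/264
  (U=1, W=3, Y=1, X=0, Z=1) weight 1/176
  (U=1, W=3, Y=1, X=1, Z=1) weight 1/176
  (U=2, W=2, Y=1, X=0, Z=0) weight 1/132
  … 39 more
Group by Z:
  weight(Z=0) = 19/110
  weight(Z=1) = 63/440
Total weight = 19/110 + 63/440 = 139/440
P(Z=0 | obs) = 19/110 / 139/440 = 76/139
P(Z=1 | obs) = 63/440 / 139/440 = 63/139
argmax = 0

argmax_v P(Z = v | obs) = 0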